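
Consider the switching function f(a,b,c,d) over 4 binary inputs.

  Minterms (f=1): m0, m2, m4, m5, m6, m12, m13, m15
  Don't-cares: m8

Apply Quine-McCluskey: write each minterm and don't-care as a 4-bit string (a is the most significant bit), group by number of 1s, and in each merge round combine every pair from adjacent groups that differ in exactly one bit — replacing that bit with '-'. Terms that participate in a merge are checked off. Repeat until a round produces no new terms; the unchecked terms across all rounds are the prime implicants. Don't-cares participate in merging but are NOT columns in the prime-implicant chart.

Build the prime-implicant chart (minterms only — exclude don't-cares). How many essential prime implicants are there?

3

[col 0] 0000*, 0010*, 0100*, 0101*, 0110*, 1000*, 1100*, 1101*, 1111*
[col 1] -000*, -100*, -101*, 0-00*, 0-10*, 00-0*, 01-0*, 010-*, 1-00*, 11-1, 110-*
[col 2] --00, -10-, 0--0
Prime implicants: --00, -10-, 0--0, 11-1
PI chart (minterm → PIs covering it):
  0 | --00,0--0
  2 | 0--0  (sole → essential)
  4 | --00,-10-,0--0
  5 | -10-  (sole → essential)
  6 | 0--0  (sole → essential)
  12 | --00,-10-
  13 | -10-,11-1
  15 | 11-1  (sole → essential)
Essential prime implicants: -10-, 0--0, 11-1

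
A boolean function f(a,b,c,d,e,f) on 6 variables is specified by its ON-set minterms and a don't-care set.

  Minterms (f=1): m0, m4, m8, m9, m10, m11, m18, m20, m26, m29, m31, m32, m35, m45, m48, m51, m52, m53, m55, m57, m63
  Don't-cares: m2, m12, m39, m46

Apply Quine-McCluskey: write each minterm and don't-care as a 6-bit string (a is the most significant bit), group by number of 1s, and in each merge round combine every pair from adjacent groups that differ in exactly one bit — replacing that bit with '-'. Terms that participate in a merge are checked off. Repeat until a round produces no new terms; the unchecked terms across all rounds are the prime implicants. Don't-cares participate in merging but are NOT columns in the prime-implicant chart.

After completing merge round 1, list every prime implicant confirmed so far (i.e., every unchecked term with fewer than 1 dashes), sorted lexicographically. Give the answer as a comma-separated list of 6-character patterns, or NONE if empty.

size-2^0 implicants → 000000(✓)  000010(✓)  000100(✓)  001000(✓)  001001(✓)  001010(✓)  001011(✓)  001100(✓)  010010(✓)  010100(✓)  011010(✓)  011101(✓)  011111(✓)  100000(✓)  100011(✓)  100111(✓)  101101  101110  110000(✓)  110011(✓)  110100(✓)  110101(✓)  110111(✓)  111001  111111(✓)
size-2^1 implicants → -00000  -10100  -11111  0-0010(✓)  0-0100  0-1010(✓)  00-000(✓)  00-010(✓)  00-100(✓)  000-00(✓)  0000-0(✓)  001-00(✓)  0010-0(✓)  0010-1(✓)  00100-(✓)  00101-(✓)  01-010(✓)  0111-1  1-0000  1-0011(✓)  1-0111(✓)  100-11(✓)  11-111  110-00  110-11(✓)  1101-1  11010-
size-2^2 implicants → 0--010  00--00  00-0-0  0010--  1-0-11
Unchecked terms (primes): -00000, -10100, -11111, 0--010, 0-0100, 00--00, 00-0-0, 0010--, 0111-1, 1-0-11, 1-0000, 101101, 101110, 11-111, 110-00, 1101-1, 11010-, 111001

101101, 101110, 111001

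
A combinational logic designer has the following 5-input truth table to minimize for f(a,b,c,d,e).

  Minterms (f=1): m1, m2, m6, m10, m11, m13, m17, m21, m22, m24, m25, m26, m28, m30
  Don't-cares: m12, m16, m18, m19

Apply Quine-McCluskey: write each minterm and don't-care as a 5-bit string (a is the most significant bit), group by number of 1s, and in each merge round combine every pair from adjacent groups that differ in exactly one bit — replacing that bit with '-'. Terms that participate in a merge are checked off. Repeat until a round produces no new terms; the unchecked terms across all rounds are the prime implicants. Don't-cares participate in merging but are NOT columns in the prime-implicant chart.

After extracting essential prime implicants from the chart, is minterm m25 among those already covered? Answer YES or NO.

YES

Round 0: 00001✓ 00010✓ 00110✓ 01010✓ 01011✓ 01100✓ 01101✓ 10000✓ 10001✓ 10010✓ 10011✓ 10101✓ 10110✓ 11000✓ 11001✓ 11010✓ 11100✓ 11110✓
Round 1: -0001 -0010✓ -0110✓ -1010✓ -1100 0-010✓ 00-10✓ 0101- 0110- 1-000✓ 1-001✓ 1-010✓ 1-110✓ 10-01 10-10✓ 100-0✓ 100-1✓ 1000-✓ 1001-✓ 11-00✓ 11-10✓ 110-0✓ 1100-✓ 111-0✓
Round 2: --010 -0-10 1--10 1-0-0 1-00- 100-- 11--0
PIs = {--010, -0-10, -0001, -1100, 0101-, 0110-, 1--10, 1-0-0, 1-00-, 10-01, 100--, 11--0}
Coverage chart:
  m1: -0001 ←essential
  m2: --010,-0-10
  m6: -0-10 ←essential
  m10: --010,0101-
  m11: 0101- ←essential
  m13: 0110- ←essential
  m17: -0001,1-00-,10-01,100--
  m21: 10-01 ←essential
  m22: -0-10,1--10
  m24: 1-0-0,1-00-,11--0
  m25: 1-00- ←essential
  m26: --010,1--10,1-0-0,11--0
  m28: -1100,11--0
  m30: 1--10,11--0
Essential: -0-10, -0001, 0101-, 0110-, 1-00-, 10-01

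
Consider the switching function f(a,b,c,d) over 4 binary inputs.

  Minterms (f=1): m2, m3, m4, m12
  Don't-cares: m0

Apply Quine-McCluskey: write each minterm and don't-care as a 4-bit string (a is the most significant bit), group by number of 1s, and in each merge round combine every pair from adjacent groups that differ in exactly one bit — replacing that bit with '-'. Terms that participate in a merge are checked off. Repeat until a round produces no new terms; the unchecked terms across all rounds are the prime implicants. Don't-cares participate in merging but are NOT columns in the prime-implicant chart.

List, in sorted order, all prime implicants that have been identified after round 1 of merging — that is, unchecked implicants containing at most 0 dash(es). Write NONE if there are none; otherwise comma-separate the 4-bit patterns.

NONE

[col 0] 0000*, 0010*, 0011*, 0100*, 1100*
[col 1] -100, 0-00, 00-0, 001-
Prime implicants: -100, 0-00, 00-0, 001-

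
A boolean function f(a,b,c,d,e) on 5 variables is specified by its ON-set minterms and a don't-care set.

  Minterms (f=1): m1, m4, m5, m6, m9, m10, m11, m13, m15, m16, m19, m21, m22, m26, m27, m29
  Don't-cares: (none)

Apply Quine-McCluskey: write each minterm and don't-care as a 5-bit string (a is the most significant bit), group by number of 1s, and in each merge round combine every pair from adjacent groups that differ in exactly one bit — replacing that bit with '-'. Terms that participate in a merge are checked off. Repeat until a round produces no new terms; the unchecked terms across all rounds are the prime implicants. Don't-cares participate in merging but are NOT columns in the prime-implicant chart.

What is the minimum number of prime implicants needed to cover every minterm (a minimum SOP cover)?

8

Round 0: 00001✓ 00100✓ 00101✓ 00110✓ 01001✓ 01010✓ 01011✓ 01101✓ 01111✓ 10000 10011✓ 10101✓ 10110✓ 11010✓ 11011✓ 11101✓
Round 1: -0101✓ -0110 -1010✓ -1011✓ -1101✓ 0-001✓ 0-101✓ 00-01✓ 001-0 0010- 01-01✓ 01-11✓ 010-1✓ 0101-✓ 011-1✓ 1-011 1-101✓ 1101-✓
Round 2: --101 -101- 0--01 01--1
PIs = {--101, -0110, -101-, 0--01, 001-0, 0010-, 01--1, 1-011, 10000}
Coverage chart:
  m1: 0--01 ←essential
  m4: 001-0,0010-
  m5: --101,0--01,0010-
  m6: -0110,001-0
  m9: 0--01,01--1
  m10: -101- ←essential
  m11: -101-,01--1
  m13: --101,0--01,01--1
  m15: 01--1 ←essential
  m16: 10000 ←essential
  m19: 1-011 ←essential
  m21: --101 ←essential
  m22: -0110 ←essential
  m26: -101- ←essential
  m27: -101-,1-011
  m29: --101 ←essential
Essential: --101, -0110, -101-, 0--01, 01--1, 1-011, 10000
Petrick residual → 001-0
Min cover (8 terms): cd'e + b'cde' + bc'd + a'd'e + a'b'ce' + a'be + ac'de + ab'c'd'e'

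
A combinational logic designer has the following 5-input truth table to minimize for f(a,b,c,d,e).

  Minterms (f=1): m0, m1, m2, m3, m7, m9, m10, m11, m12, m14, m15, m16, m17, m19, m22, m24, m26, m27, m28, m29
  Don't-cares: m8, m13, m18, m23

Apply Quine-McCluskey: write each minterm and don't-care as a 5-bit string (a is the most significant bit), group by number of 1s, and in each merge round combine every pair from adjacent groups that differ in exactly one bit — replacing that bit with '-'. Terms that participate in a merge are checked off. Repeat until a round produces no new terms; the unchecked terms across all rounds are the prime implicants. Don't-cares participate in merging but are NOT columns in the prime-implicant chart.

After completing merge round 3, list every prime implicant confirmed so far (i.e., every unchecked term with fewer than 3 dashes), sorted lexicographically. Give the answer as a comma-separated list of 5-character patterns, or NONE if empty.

size-2^0 implicants → 00000(✓)  00001(✓)  00010(✓)  00011(✓)  00111(✓)  01000(✓)  01001(✓)  01010(✓)  01011(✓)  01100(✓)  01101(✓)  01110(✓)  01111(✓)  10000(✓)  10001(✓)  10010(✓)  10011(✓)  10110(✓)  10111(✓)  11000(✓)  11010(✓)  11011(✓)  11100(✓)  11101(✓)
size-2^1 implicants → -0000(✓)  -0001(✓)  -0010(✓)  -0011(✓)  -0111(✓)  -1000(✓)  -1010(✓)  -1011(✓)  -1100(✓)  -1101(✓)  0-000(✓)  0-001(✓)  0-010(✓)  0-011(✓)  0-111(✓)  00-11(✓)  000-0(✓)  000-1(✓)  0000-(✓)  0001-(✓)  01-00(✓)  01-01(✓)  01-10(✓)  01-11(✓)  010-0(✓)  010-1(✓)  0100-(✓)  0101-(✓)  011-0(✓)  011-1(✓)  0110-(✓)  0111-(✓)  1-000(✓)  1-010(✓)  1-011(✓)  10-10(✓)  10-11(✓)  100-0(✓)  100-1(✓)  1000-(✓)  1001-(✓)  1011-(✓)  11-00(✓)  110-0(✓)  1101-(✓)  1110-(✓)
size-2^2 implicants → --000(✓)  --010(✓)  --011(✓)  -0-11  -00-0(✓)  -00-1(✓)  -000-(✓)  -001-(✓)  -1-00  -10-0(✓)  -101-(✓)  -110-  0--11  0-0-0(✓)  0-0-1(✓)  0-00-(✓)  0-01-(✓)  000--(✓)  01--0(✓)  01--1(✓)  01-0-(✓)  01-1-(✓)  010--(✓)  011--(✓)  1-0-0(✓)  1-01-(✓)  10-1-  100--(✓)
size-2^3 implicants → --0-0  --01-  -00--  0-0--  01---
Unchecked terms (primes): --0-0, --01-, -0-11, -00--, -1-00, -110-, 0--11, 0-0--, 01---, 10-1-

-0-11, -1-00, -110-, 0--11, 10-1-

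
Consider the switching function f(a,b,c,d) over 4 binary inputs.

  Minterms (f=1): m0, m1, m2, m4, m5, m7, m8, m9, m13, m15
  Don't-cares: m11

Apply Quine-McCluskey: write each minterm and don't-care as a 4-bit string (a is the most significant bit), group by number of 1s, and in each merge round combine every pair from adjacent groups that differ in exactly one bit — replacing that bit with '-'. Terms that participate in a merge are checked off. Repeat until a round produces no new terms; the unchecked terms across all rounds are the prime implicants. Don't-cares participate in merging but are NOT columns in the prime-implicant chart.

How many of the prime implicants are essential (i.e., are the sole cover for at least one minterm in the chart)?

4

size-2^0 implicants → 0000(✓)  0001(✓)  0010(✓)  0100(✓)  0101(✓)  0111(✓)  1000(✓)  1001(✓)  1011(✓)  1101(✓)  1111(✓)
size-2^1 implicants → -000(✓)  -001(✓)  -101(✓)  -111(✓)  0-00(✓)  0-01(✓)  00-0  000-(✓)  01-1(✓)  010-(✓)  1-01(✓)  1-11(✓)  10-1(✓)  100-(✓)  11-1(✓)
size-2^2 implicants → --01  -00-  -1-1  0-0-  1--1
Unchecked terms (primes): --01, -00-, -1-1, 0-0-, 00-0, 1--1
Minterm coverage:
  m0 ⊆ -00-,0-0-,00-0
  m1 ⊆ --01,-00-,0-0-
  m2 ⊆ 00-0 [E]
  m4 ⊆ 0-0- [E]
  m5 ⊆ --01,-1-1,0-0-
  m7 ⊆ -1-1 [E]
  m8 ⊆ -00- [E]
  m9 ⊆ --01,-00-,1--1
  m13 ⊆ --01,-1-1,1--1
  m15 ⊆ -1-1,1--1
E = {-00-, -1-1, 0-0-, 00-0}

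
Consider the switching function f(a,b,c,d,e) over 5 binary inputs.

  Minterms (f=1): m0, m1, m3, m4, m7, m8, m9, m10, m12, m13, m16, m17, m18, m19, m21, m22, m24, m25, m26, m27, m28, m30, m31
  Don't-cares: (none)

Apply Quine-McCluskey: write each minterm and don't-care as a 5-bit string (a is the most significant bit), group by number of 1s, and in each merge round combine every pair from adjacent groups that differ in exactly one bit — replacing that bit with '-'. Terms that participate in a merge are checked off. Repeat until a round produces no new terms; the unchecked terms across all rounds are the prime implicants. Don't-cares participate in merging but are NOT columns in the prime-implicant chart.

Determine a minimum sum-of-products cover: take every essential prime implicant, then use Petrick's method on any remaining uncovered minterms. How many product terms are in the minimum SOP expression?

10

Round 0: 00000✓ 00001✓ 00011✓ 00100✓ 00111✓ 01000✓ 01001✓ 01010✓ 01100✓ 01101✓ 10000✓ 10001✓ 10010✓ 10011✓ 10101✓ 10110✓ 11000✓ 11001✓ 11010✓ 11011✓ 11100✓ 11110✓ 11111✓
Round 1: -0000✓ -0001✓ -0011✓ -1000✓ -1001✓ -1010✓ -1100✓ 0-000✓ 0-001✓ 0-100✓ 00-00✓ 00-11 000-1✓ 0000-✓ 01-00✓ 01-01✓ 010-0✓ 0100-✓ 0110-✓ 1-000✓ 1-001✓ 1-010✓ 1-011✓ 1-110✓ 10-01 10-10✓ 100-0✓ 100-1✓ 1000-✓ 1001-✓ 11-00✓ 11-10✓ 11-11✓ 110-0✓ 110-1✓ 1100-✓ 1101-✓ 111-0✓ 1111-✓
Round 2: --000✓ --001✓ -00-1 -000-✓ -1-00 -10-0 -100-✓ 0--00 0-00-✓ 01-0- 1--10 1-0-0✓ 1-0-1✓ 1-00-✓ 1-01-✓ 100--✓ 11--0 11-1- 110--✓
Round 3: --00- 1-0--
PIs = {--00-, -00-1, -1-00, -10-0, 0--00, 00-11, 01-0-, 1--10, 1-0--, 10-01, 11--0, 11-1-}
Coverage chart:
  m0: --00-,0--00
  m1: --00-,-00-1
  m3: -00-1,00-11
  m4: 0--00 ←essential
  m7: 00-11 ←essential
  m8: --00-,-1-00,-10-0,0--00,01-0-
  m9: --00-,01-0-
  m10: -10-0 ←essential
  m12: -1-00,0--00,01-0-
  m13: 01-0- ←essential
  m16: --00-,1-0--
  m17: --00-,-00-1,1-0--,10-01
  m18: 1--10,1-0--
  m19: -00-1,1-0--
  m21: 10-01 ←essential
  m22: 1--10 ←essential
  m24: --00-,-1-00,-10-0,1-0--,11--0
  m25: --00-,1-0--
  m26: -10-0,1--10,1-0--,11--0,11-1-
  m27: 1-0--,11-1-
  m28: -1-00,11--0
  m30: 1--10,11--0,11-1-
  m31: 11-1- ←essential
Essential: -10-0, 0--00, 00-11, 01-0-, 1--10, 10-01, 11-1-
Petrick residual → --00-, -00-1, -1-00
Min cover (10 terms): c'd' + b'c'e + bd'e' + bc'e' + a'd'e' + a'b'de + a'bd' + ade' + ab'd'e + abd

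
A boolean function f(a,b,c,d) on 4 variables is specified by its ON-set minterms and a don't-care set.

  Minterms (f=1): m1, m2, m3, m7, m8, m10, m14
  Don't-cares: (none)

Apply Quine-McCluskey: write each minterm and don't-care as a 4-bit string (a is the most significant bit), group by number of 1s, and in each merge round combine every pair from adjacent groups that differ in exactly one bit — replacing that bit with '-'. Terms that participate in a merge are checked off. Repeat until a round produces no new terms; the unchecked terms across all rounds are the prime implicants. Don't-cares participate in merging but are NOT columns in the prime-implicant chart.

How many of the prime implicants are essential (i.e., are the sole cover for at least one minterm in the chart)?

4

Round 0: 0001✓ 0010✓ 0011✓ 0111✓ 1000✓ 1010✓ 1110✓
Round 1: -010 0-11 00-1 001- 1-10 10-0
PIs = {-010, 0-11, 00-1, 001-, 1-10, 10-0}
Coverage chart:
  m1: 00-1 ←essential
  m2: -010,001-
  m3: 0-11,00-1,001-
  m7: 0-11 ←essential
  m8: 10-0 ←essential
  m10: -010,1-10,10-0
  m14: 1-10 ←essential
Essential: 0-11, 00-1, 1-10, 10-0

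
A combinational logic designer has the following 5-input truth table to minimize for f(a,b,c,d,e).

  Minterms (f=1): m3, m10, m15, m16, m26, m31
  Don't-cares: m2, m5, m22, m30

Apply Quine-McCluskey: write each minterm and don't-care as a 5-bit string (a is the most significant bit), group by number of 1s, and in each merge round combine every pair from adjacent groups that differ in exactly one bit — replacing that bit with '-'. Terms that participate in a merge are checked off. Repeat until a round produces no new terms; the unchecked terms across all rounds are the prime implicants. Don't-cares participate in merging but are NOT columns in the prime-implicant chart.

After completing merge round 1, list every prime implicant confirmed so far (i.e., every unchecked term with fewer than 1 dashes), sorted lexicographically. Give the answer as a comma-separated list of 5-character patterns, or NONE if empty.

00101, 10000

Round 0: 00010✓ 00011✓ 00101 01010✓ 01111✓ 10000 10110✓ 11010✓ 11110✓ 11111✓
Round 1: -1010 -1111 0-010 0001- 1-110 11-10 1111-
PIs = {-1010, -1111, 0-010, 0001-, 00101, 1-110, 10000, 11-10, 1111-}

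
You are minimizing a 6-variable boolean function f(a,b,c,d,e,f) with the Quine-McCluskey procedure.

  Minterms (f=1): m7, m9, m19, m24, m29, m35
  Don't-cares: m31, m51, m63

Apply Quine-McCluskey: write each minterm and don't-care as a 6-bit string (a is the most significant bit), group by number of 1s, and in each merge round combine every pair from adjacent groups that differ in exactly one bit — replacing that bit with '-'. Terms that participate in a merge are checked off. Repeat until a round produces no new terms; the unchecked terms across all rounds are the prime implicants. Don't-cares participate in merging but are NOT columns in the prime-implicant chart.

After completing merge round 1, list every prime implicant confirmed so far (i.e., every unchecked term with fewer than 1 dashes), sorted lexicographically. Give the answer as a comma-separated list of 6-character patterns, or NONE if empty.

000111, 001001, 011000

Round 0: 000111 001001 010011✓ 011000 011101✓ 011111✓ 100011✓ 110011✓ 111111✓
Round 1: -10011 -11111 0111-1 1-0011
PIs = {-10011, -11111, 000111, 001001, 011000, 0111-1, 1-0011}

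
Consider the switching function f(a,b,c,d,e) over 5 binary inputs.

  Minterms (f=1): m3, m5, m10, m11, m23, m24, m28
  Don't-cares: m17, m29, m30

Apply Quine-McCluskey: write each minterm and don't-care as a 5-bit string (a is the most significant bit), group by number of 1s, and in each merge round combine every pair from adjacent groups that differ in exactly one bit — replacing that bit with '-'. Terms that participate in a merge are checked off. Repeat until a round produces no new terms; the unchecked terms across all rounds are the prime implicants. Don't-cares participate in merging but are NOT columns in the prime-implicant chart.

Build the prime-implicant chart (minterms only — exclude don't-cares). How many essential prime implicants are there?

[col 0] 00011*, 00101, 01010*, 01011*, 10001, 10111, 11000*, 11100*, 11101*, 11110*
[col 1] 0-011, 0101-, 11-00, 111-0, 1110-
Prime implicants: 0-011, 00101, 0101-, 10001, 10111, 11-00, 111-0, 1110-
PI chart (minterm → PIs covering it):
  3 | 0-011  (sole → essential)
  5 | 00101  (sole → essential)
  10 | 0101-  (sole → essential)
  11 | 0-011,0101-
  23 | 10111  (sole → essential)
  24 | 11-00  (sole → essential)
  28 | 11-00,111-0,1110-
Essential prime implicants: 0-011, 00101, 0101-, 10111, 11-00

5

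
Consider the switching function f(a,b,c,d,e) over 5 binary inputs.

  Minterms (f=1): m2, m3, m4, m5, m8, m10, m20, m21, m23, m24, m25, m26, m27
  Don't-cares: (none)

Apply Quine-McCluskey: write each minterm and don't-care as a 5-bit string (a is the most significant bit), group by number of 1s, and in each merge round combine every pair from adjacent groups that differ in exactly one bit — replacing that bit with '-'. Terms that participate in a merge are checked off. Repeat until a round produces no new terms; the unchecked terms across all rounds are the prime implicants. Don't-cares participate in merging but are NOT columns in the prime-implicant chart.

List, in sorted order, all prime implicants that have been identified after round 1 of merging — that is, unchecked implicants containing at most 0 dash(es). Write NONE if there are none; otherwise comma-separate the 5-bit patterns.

Round 0: 00010✓ 00011✓ 00100✓ 00101✓ 01000✓ 01010✓ 10100✓ 10101✓ 10111✓ 11000✓ 11001✓ 11010✓ 11011✓
Round 1: -0100✓ -0101✓ -1000✓ -1010✓ 0-010 0001- 0010-✓ 010-0✓ 101-1 1010-✓ 110-0✓ 110-1✓ 1100-✓ 1101-✓
Round 2: -010- -10-0 110--
PIs = {-010-, -10-0, 0-010, 0001-, 101-1, 110--}

NONE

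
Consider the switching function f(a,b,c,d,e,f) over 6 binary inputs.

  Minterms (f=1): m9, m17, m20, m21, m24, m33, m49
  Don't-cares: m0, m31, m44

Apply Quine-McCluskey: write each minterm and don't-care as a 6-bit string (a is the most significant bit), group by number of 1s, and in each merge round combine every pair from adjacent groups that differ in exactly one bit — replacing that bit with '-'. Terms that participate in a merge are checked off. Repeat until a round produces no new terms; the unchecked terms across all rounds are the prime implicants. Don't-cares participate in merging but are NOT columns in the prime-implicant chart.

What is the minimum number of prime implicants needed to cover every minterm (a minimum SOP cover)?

Round 0: 000000 001001 010001✓ 010100✓ 010101✓ 011000 011111 100001✓ 101100 110001✓
Round 1: -10001 010-01 01010- 1-0001
PIs = {-10001, 000000, 001001, 010-01, 01010-, 011000, 011111, 1-0001, 101100}
Coverage chart:
  m9: 001001 ←essential
  m17: -10001,010-01
  m20: 01010- ←essential
  m21: 010-01,01010-
  m24: 011000 ←essential
  m33: 1-0001 ←essential
  m49: -10001,1-0001
Essential: 001001, 01010-, 011000, 1-0001
Petrick residual → -10001
Min cover (5 terms): bc'd'e'f + a'b'cd'e'f + a'bc'de' + a'bcd'e'f' + ac'd'e'f

5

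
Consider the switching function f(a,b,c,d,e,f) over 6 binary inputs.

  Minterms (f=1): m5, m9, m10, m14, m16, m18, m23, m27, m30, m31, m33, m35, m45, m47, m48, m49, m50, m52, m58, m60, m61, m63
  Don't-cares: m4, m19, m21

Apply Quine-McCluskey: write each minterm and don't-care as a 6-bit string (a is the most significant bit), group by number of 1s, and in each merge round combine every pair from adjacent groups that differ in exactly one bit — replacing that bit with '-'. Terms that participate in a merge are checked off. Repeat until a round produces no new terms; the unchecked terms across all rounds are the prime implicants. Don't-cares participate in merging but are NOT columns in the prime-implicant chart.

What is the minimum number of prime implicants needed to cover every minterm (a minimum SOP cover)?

11

Round 0: 000100✓ 000101✓ 001001 001010✓ 001110✓ 010000✓ 010010✓ 010011✓ 010101✓ 010111✓ 011011✓ 011110✓ 011111✓ 100001✓ 100011✓ 101101✓ 101111✓ 110000✓ 110001✓ 110010✓ 110100✓ 111010✓ 111100✓ 111101✓ 111111✓
Round 1: -10000✓ -10010✓ -11111 0-0101 0-1110 00010- 001-10 01-011✓ 01-111✓ 010-11✓ 0100-0✓ 01001- 0101-1 011-11✓ 01111- 1-0001 1-1101✓ 1-1111✓ 1000-1 1011-1✓ 11-010 11-100 110-00 1100-0✓ 11000- 1111-1✓ 11110-
Round 2: -100-0 01--11 1-11-1
PIs = {-100-0, -11111, 0-0101, 0-1110, 00010-, 001-10, 001001, 01--11, 01001-, 0101-1, 01111-, 1-0001, 1-11-1, 1000-1, 11-010, 11-100, 110-00, 11000-, 11110-}
Coverage chart:
  m5: 0-0101,00010-
  m9: 001001 ←essential
  m10: 001-10 ←essential
  m14: 0-1110,001-10
  m16: -100-0 ←essential
  m18: -100-0,01001-
  m23: 01--11,0101-1
  m27: 01--11 ←essential
  m30: 0-1110,01111-
  m31: -11111,01--11,01111-
  m33: 1-0001,1000-1
  m35: 1000-1 ←essential
  m45: 1-11-1 ←essential
  m47: 1-11-1 ←essential
  m48: -100-0,110-00,11000-
  m49: 1-0001,11000-
  m50: -100-0,11-010
  m52: 11-100,110-00
  m58: 11-010 ←essential
  m60: 11-100,11110-
  m61: 1-11-1,11110-
  m63: -11111,1-11-1
Essential: -100-0, 001-10, 001001, 01--11, 1-11-1, 1000-1, 11-010
Petrick residual → 0-0101, 0-1110, 1-0001, 11-100
Min cover (11 terms): bc'd'f' + a'c'de'f + a'cdef' + a'b'cef' + a'b'cd'e'f + a'bef + ac'd'e'f + acdf + ab'c'd'f + abd'ef' + abde'f'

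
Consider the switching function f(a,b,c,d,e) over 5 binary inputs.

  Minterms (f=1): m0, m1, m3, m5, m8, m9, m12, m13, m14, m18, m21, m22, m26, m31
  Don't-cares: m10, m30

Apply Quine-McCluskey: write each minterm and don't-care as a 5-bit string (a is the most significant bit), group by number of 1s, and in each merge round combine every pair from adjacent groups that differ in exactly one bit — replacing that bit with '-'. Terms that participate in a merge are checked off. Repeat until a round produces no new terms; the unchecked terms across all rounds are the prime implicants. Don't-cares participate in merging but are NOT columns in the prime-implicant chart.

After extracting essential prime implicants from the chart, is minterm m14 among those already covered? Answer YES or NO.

Round 0: 00000✓ 00001✓ 00011✓ 00101✓ 01000✓ 01001✓ 01010✓ 01100✓ 01101✓ 01110✓ 10010✓ 10101✓ 10110✓ 11010✓ 11110✓ 11111✓
Round 1: -0101 -1010✓ -1110✓ 0-000✓ 0-001✓ 0-101✓ 00-01✓ 000-1 0000-✓ 01-00✓ 01-01✓ 01-10✓ 010-0✓ 0100-✓ 011-0✓ 0110-✓ 1-010✓ 1-110✓ 10-10✓ 11-10✓ 1111-
Round 2: -1-10 0--01 0-00- 01--0 01-0- 1--10
PIs = {-0101, -1-10, 0--01, 0-00-, 000-1, 01--0, 01-0-, 1--10, 1111-}
Coverage chart:
  m0: 0-00- ←essential
  m1: 0--01,0-00-,000-1
  m3: 000-1 ←essential
  m5: -0101,0--01
  m8: 0-00-,01--0,01-0-
  m9: 0--01,0-00-,01-0-
  m12: 01--0,01-0-
  m13: 0--01,01-0-
  m14: -1-10,01--0
  m18: 1--10 ←essential
  m21: -0101 ←essential
  m22: 1--10 ←essential
  m26: -1-10,1--10
  m31: 1111- ←essential
Essential: -0101, 0-00-, 000-1, 1--10, 1111-

NO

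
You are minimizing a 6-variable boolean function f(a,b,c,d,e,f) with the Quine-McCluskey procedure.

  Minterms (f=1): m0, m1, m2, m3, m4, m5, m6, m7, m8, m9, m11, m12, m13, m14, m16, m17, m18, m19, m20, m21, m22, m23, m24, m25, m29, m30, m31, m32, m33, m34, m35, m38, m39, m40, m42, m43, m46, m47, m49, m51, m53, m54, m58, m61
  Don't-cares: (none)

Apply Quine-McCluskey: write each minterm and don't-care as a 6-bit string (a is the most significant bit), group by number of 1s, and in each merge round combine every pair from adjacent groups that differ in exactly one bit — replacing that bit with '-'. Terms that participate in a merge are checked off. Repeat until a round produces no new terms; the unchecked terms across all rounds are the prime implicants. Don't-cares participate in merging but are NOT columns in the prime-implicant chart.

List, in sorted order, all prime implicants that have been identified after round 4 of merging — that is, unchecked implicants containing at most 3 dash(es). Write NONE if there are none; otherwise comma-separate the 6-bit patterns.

Round 0: 000000✓ 000001✓ 000010✓ 000011✓ 000100✓ 000101✓ 000110✓ 000111✓ 001000✓ 001001✓ 001011✓ 001100✓ 001101✓ 001110✓ 010000✓ 010001✓ 010010✓ 010011✓ 010100✓ 010101✓ 010110✓ 010111✓ 011000✓ 011001✓ 011101✓ 011110✓ 011111✓ 100000✓ 100001✓ 100010✓ 100011✓ 100110✓ 100111✓ 101000✓ 101010✓ 101011✓ 101110✓ 101111✓ 110001✓ 110011✓ 110101✓ 110110✓ 111010✓ 111101✓
Round 1: -00000✓ -00001✓ -00010✓ -00011✓ -00110✓ -00111✓ -01000✓ -01011✓ -01110✓ -10001✓ -10011✓ -10101✓ -10110✓ -11101✓ 0-0000✓ 0-0001✓ 0-0010✓ 0-0011✓ 0-0100✓ 0-0101✓ 0-0110✓ 0-0111✓ 0-1000✓ 0-1001✓ 0-1101✓ 0-1110✓ 00-000✓ 00-001✓ 00-011✓ 00-100✓ 00-101✓ 00-110✓ 000-00✓ 000-01✓ 000-10✓ 000-11✓ 0000-0✓ 0000-1✓ 00000-✓ 00001-✓ 0001-0✓ 0001-1✓ 00010-✓ 00011-✓ 001-00✓ 001-01✓ 0010-1✓ 00100-✓ 0011-0✓ 00110-✓ 01-000✓ 01-001✓ 01-101✓ 01-110✓ 01-111✓ 010-00✓ 010-01✓ 010-10✓ 010-11✓ 0100-0✓ 0100-1✓ 01000-✓ 01001-✓ 0101-0✓ 0101-1✓ 01010-✓ 01011-✓ 011-01✓ 01100-✓ 0111-1✓ 01111-✓ 1-0001✓ 1-0011✓ 1-0110✓ 1-1010 10-000✓ 10-010✓ 10-011✓ 10-110✓ 10-111✓ 100-10✓ 100-11✓ 1000-0✓ 1000-1✓ 10000-✓ 10001-✓ 10011-✓ 101-10✓ 101-11✓ 1010-0✓ 10101-✓ 10111-✓ 11-101✓ 110-01✓ 1100-1✓
Round 2: --0001✓ --0011✓ --0110 -0-000 -0-011 -0-110 -00-10✓ -00-11✓ -000-0✓ -000-1✓ -0000-✓ -0001-✓ -0011-✓ -1-101 -10-01 -100-1✓ 0--000✓ 0--001✓ 0--101✓ 0--110 0-0-00✓ 0-0-01✓ 0-0-10✓ 0-0-11✓ 0-00-0✓ 0-00-1✓ 0-000-✓ 0-001-✓ 0-01-0✓ 0-01-1✓ 0-010-✓ 0-011-✓ 0-1-01✓ 0-100-✓ 00--00✓ 00--01✓ 00-0-1 00-00-✓ 00-1-0 00-10-✓ 000--0✓ 000--1✓ 000-0-✓ 000-1-✓ 0000--✓ 0001--✓ 001-0-✓ 01--01✓ 01-00-✓ 01-1-1 01-11- 010--0✓ 010--1✓ 010-0-✓ 010-1-✓ 0100--✓ 0101--✓ 1-00-1✓ 10--10✓ 10--11✓ 10-0-0 10-01-✓ 10-11-✓ 100-1-✓ 1000--✓ 101-1-✓
Round 3: --00-1 -00-1- -000-- 0---01 0--00- 0-0--0✓ 0-0--1✓ 0-0-0-✓ 0-0-1-✓ 0-00--✓ 0-01--✓ 00--0- 000---✓ 010---✓ 10--1-
Round 4: 0-0---
PIs = {--00-1, --0110, -0-000, -0-011, -0-110, -00-1-, -000--, -1-101, -10-01, 0---01, 0--00-, 0--110, 0-0---, 00--0-, 00-0-1, 00-1-0, 01-1-1, 01-11-, 1-1010, 10--1-, 10-0-0}

--00-1, --0110, -0-000, -0-011, -0-110, -00-1-, -000--, -1-101, -10-01, 0---01, 0--00-, 0--110, 00--0-, 00-0-1, 00-1-0, 01-1-1, 01-11-, 1-1010, 10--1-, 10-0-0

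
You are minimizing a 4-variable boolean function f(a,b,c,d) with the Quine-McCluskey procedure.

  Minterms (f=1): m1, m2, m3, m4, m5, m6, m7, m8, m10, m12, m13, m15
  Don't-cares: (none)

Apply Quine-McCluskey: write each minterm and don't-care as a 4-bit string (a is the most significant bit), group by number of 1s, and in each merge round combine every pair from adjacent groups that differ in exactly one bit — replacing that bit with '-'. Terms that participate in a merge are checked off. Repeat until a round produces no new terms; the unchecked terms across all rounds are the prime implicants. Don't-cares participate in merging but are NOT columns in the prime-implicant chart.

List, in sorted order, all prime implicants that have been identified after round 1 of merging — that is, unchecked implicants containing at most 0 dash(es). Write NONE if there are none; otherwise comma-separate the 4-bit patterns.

NONE

size-2^0 implicants → 0001(✓)  0010(✓)  0011(✓)  0100(✓)  0101(✓)  0110(✓)  0111(✓)  1000(✓)  1010(✓)  1100(✓)  1101(✓)  1111(✓)
size-2^1 implicants → -010  -100(✓)  -101(✓)  -111(✓)  0-01(✓)  0-10(✓)  0-11(✓)  00-1(✓)  001-(✓)  01-0(✓)  01-1(✓)  010-(✓)  011-(✓)  1-00  10-0  11-1(✓)  110-(✓)
size-2^2 implicants → -1-1  -10-  0--1  0-1-  01--
Unchecked terms (primes): -010, -1-1, -10-, 0--1, 0-1-, 01--, 1-00, 10-0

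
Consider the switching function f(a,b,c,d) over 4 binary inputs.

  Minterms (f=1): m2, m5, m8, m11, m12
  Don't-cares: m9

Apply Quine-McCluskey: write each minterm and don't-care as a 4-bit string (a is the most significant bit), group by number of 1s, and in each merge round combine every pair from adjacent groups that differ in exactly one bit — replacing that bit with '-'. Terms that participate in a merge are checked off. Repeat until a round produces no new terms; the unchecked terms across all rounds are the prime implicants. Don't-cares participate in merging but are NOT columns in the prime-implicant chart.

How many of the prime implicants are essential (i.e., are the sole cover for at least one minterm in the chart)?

4

[col 0] 0010, 0101, 1000*, 1001*, 1011*, 1100*
[col 1] 1-00, 10-1, 100-
Prime implicants: 0010, 0101, 1-00, 10-1, 100-
PI chart (minterm → PIs covering it):
  2 | 0010  (sole → essential)
  5 | 0101  (sole → essential)
  8 | 1-00,100-
  11 | 10-1  (sole → essential)
  12 | 1-00  (sole → essential)
Essential prime implicants: 0010, 0101, 1-00, 10-1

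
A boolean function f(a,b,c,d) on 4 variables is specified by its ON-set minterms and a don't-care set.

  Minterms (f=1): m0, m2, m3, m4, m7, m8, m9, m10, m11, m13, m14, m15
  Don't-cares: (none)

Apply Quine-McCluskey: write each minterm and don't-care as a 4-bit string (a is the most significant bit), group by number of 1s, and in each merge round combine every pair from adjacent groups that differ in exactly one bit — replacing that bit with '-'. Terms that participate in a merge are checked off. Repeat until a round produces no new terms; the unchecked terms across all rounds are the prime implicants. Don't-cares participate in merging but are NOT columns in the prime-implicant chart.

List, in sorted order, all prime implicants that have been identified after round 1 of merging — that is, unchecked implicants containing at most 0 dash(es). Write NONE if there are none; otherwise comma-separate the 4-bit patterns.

[col 0] 0000*, 0010*, 0011*, 0100*, 0111*, 1000*, 1001*, 1010*, 1011*, 1101*, 1110*, 1111*
[col 1] -000*, -010*, -011*, -111*, 0-00, 0-11*, 00-0*, 001-*, 1-01*, 1-10*, 1-11*, 10-0*, 10-1*, 100-*, 101-*, 11-1*, 111-*
[col 2] --11, -0-0, -01-, 1--1, 1-1-, 10--
Prime implicants: --11, -0-0, -01-, 0-00, 1--1, 1-1-, 10--

NONE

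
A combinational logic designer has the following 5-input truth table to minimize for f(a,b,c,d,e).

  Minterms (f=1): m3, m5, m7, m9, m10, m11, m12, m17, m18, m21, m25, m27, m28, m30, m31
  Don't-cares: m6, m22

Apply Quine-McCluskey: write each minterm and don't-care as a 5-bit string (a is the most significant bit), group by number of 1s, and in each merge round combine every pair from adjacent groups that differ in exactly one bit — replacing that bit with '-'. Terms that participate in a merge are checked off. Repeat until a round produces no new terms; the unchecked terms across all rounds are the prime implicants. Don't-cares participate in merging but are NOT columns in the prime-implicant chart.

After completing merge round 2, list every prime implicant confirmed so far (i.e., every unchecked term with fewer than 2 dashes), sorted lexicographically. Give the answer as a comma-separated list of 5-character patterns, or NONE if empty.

-0101, -0110, -1100, 0-011, 00-11, 001-1, 0011-, 0101-, 1-001, 1-110, 10-01, 10-10, 11-11, 111-0, 1111-

Round 0: 00011✓ 00101✓ 00110✓ 00111✓ 01001✓ 01010✓ 01011✓ 01100✓ 10001✓ 10010✓ 10101✓ 10110✓ 11001✓ 11011✓ 11100✓ 11110✓ 11111✓
Round 1: -0101 -0110 -1001✓ -1011✓ -1100 0-011 00-11 001-1 0011- 010-1✓ 0101- 1-001 1-110 10-01 10-10 11-11 110-1✓ 111-0 1111-
Round 2: -10-1
PIs = {-0101, -0110, -10-1, -1100, 0-011, 00-11, 001-1, 0011-, 0101-, 1-001, 1-110, 10-01, 10-10, 11-11, 111-0, 1111-}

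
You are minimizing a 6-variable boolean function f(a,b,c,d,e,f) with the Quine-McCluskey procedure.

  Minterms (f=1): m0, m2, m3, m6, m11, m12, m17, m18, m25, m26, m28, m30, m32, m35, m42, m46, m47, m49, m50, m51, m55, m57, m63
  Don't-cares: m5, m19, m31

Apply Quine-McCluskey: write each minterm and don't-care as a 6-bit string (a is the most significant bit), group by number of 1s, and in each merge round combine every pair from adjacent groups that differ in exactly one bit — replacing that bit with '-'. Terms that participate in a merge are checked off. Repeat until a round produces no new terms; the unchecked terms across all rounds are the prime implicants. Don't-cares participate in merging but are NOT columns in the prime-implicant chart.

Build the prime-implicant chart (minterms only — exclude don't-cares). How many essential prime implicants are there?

8

Round 0: 000000✓ 000010✓ 000011✓ 000101 000110✓ 001011✓ 001100✓ 010001✓ 010010✓ 010011✓ 011001✓ 011010✓ 011100✓ 011110✓ 011111✓ 100000✓ 100011✓ 101010✓ 101110✓ 101111✓ 110001✓ 110010✓ 110011✓ 110111✓ 111001✓ 111111✓
Round 1: -00000 -00011✓ -10001✓ -10010✓ -10011✓ -11001✓ -11111 0-0010✓ 0-0011✓ 0-1100 00-011 000-10 0000-0 00001-✓ 01-001✓ 01-010 0100-1✓ 01001-✓ 011-10 0111-0 01111- 1-0011✓ 1-1111 101-10 10111- 11-001✓ 11-111 110-11 1100-1✓ 11001-✓
Round 2: --0011 -1-001 -100-1 -1001- 0-001-
PIs = {--0011, -00000, -1-001, -100-1, -1001-, -11111, 0-001-, 0-1100, 00-011, 000-10, 0000-0, 000101, 01-010, 011-10, 0111-0, 01111-, 1-1111, 101-10, 10111-, 11-111, 110-11}
Coverage chart:
  m0: -00000,0000-0
  m2: 0-001-,000-10,0000-0
  m3: --0011,0-001-,00-011
  m6: 000-10 ←essential
  m11: 00-011 ←essential
  m12: 0-1100 ←essential
  m17: -1-001,-100-1
  m18: -1001-,0-001-,01-010
  m25: -1-001 ←essential
  m26: 01-010,011-10
  m28: 0-1100,0111-0
  m30: 011-10,0111-0,01111-
  m32: -00000 ←essential
  m35: --0011 ←essential
  m42: 101-10 ←essential
  m46: 101-10,10111-
  m47: 1-1111,10111-
  m49: -1-001,-100-1
  m50: -1001- ←essential
  m51: --0011,-100-1,-1001-,110-11
  m55: 11-111,110-11
  m57: -1-001 ←essential
  m63: -11111,1-1111,11-111
Essential: --0011, -00000, -1-001, -1001-, 0-1100, 00-011, 000-10, 101-10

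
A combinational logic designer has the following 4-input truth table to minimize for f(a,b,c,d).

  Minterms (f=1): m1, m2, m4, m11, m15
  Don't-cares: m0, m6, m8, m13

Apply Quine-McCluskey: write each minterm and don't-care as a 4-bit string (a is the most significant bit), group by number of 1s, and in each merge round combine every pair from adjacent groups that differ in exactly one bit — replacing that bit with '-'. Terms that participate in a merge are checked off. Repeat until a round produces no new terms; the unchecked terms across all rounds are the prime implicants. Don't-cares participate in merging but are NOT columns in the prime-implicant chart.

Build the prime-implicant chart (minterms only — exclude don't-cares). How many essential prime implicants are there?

Round 0: 0000✓ 0001✓ 0010✓ 0100✓ 0110✓ 1000✓ 1011✓ 1101✓ 1111✓
Round 1: -000 0-00✓ 0-10✓ 00-0✓ 000- 01-0✓ 1-11 11-1
Round 2: 0--0
PIs = {-000, 0--0, 000-, 1-11, 11-1}
Coverage chart:
  m1: 000- ←essential
  m2: 0--0 ←essential
  m4: 0--0 ←essential
  m11: 1-11 ←essential
  m15: 1-11,11-1
Essential: 0--0, 000-, 1-11

3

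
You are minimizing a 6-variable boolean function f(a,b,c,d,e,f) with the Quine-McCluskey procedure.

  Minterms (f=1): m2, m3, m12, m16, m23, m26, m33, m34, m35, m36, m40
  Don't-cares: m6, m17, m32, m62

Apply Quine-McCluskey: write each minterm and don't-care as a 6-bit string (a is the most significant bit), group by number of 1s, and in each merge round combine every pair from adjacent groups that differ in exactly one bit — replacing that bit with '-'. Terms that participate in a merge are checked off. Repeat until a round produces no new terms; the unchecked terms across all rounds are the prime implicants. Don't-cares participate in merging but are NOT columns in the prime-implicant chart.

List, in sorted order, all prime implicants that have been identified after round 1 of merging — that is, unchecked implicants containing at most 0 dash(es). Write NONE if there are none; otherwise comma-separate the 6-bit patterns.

001100, 010111, 011010, 111110

[col 0] 000010*, 000011*, 000110*, 001100, 010000*, 010001*, 010111, 011010, 100000*, 100001*, 100010*, 100011*, 100100*, 101000*, 111110
[col 1] -00010*, -00011*, 000-10, 00001-*, 01000-, 10-000, 100-00, 1000-0*, 1000-1*, 10000-*, 10001-*
[col 2] -0001-, 1000--
Prime implicants: -0001-, 000-10, 001100, 01000-, 010111, 011010, 10-000, 100-00, 1000--, 111110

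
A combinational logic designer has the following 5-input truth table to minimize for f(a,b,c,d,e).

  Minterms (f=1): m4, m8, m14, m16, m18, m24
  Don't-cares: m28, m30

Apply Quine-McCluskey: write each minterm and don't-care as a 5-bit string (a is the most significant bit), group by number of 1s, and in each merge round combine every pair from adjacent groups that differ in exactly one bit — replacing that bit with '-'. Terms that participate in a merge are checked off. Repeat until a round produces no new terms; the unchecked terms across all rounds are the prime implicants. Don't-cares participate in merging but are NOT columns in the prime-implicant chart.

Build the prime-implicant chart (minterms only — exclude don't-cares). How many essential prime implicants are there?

4

Round 0: 00100 01000✓ 01110✓ 10000✓ 10010✓ 11000✓ 11100✓ 11110✓
Round 1: -1000 -1110 1-000 100-0 11-00 111-0
PIs = {-1000, -1110, 00100, 1-000, 100-0, 11-00, 111-0}
Coverage chart:
  m4: 00100 ←essential
  m8: -1000 ←essential
  m14: -1110 ←essential
  m16: 1-000,100-0
  m18: 100-0 ←essential
  m24: -1000,1-000,11-00
Essential: -1000, -1110, 00100, 100-0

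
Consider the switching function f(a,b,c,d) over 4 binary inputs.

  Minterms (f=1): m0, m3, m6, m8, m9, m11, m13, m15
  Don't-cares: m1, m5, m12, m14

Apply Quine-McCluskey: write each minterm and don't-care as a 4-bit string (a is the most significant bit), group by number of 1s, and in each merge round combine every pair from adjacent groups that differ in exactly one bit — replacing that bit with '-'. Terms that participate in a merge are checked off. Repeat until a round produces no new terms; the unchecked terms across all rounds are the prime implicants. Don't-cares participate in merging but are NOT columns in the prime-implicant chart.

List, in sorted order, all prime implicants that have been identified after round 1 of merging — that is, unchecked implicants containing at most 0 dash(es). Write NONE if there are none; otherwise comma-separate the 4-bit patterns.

NONE

size-2^0 implicants → 0000(✓)  0001(✓)  0011(✓)  0101(✓)  0110(✓)  1000(✓)  1001(✓)  1011(✓)  1100(✓)  1101(✓)  1110(✓)  1111(✓)
size-2^1 implicants → -000(✓)  -001(✓)  -011(✓)  -101(✓)  -110  0-01(✓)  00-1(✓)  000-(✓)  1-00(✓)  1-01(✓)  1-11(✓)  10-1(✓)  100-(✓)  11-0(✓)  11-1(✓)  110-(✓)  111-(✓)
size-2^2 implicants → --01  -0-1  -00-  1--1  1-0-  11--
Unchecked terms (primes): --01, -0-1, -00-, -110, 1--1, 1-0-, 11--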